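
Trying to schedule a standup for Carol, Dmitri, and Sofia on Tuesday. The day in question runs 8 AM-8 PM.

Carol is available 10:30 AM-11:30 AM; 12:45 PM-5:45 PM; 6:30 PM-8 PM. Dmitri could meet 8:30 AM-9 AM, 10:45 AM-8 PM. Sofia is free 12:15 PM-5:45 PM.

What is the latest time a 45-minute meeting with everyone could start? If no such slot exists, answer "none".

Carol ∩ Dmitri: 10:45-11:30, 12:45-17:45, 18:30-20:00.
Carol ∩ Dmitri ∩ Sofia: 12:45-17:45.
So the common availability across everyone is 12:45-17:45.
The last common window of at least 45 minutes is 12:45-17:45; a 45-minute meeting can start as late as 17:00 and still end by 17:45.

17:00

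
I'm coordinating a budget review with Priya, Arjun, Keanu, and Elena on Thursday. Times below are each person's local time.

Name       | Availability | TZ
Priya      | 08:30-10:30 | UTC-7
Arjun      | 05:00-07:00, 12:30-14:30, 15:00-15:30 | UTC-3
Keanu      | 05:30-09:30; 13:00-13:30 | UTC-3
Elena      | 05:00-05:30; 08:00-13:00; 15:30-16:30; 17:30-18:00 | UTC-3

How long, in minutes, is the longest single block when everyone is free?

0

Priya in UTC: 15:30-17:30 (add 7h to convert from UTC-7).
Arjun in UTC: 08:00-10:00, 15:30-17:30, 18:00-18:30 (add 3h to convert from UTC-3).
Keanu in UTC: 08:30-12:30, 16:00-16:30 (add 3h to convert from UTC-3).
Elena in UTC: 08:00-08:30, 11:00-16:00, 18:30-19:30, 20:30-21:00 (add 3h to convert from UTC-3).
Priya ∩ Arjun: 15:30-17:30.
Priya ∩ Arjun ∩ Keanu: 16:00-16:30.
Priya ∩ Arjun ∩ Keanu ∩ Elena: ∅.
There is no time when everyone is free.
No common window exists, so the longest block is 0 minutes.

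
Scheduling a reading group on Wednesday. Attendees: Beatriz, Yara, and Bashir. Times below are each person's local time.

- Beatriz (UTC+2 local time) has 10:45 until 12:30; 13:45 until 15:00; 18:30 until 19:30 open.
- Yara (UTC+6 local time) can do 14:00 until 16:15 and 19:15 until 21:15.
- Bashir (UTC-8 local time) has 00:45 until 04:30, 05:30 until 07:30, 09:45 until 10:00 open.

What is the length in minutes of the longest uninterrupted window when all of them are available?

90

Beatriz in UTC: 08:45-10:30, 11:45-13:00, 16:30-17:30 (subtract 2h to convert from UTC+2).
Yara in UTC: 08:00-10:15, 13:15-15:15 (subtract 6h to convert from UTC+6).
Bashir in UTC: 08:45-12:30, 13:30-15:30, 17:45-18:00 (add 8h to convert from UTC-8).
Beatriz ∩ Yara: 08:45-10:15.
Beatriz ∩ Yara ∩ Bashir: 08:45-10:15.
The longest is 08:45-10:15 at 90 minutes.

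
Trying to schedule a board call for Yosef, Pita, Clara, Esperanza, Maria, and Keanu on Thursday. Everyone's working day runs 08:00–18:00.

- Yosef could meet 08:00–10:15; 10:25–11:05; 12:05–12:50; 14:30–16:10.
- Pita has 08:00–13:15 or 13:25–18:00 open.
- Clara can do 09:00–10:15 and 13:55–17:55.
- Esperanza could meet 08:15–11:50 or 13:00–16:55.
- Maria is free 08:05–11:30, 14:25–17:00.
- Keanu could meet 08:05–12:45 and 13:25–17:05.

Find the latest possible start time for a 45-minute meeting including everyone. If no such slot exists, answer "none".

Yosef ∩ Pita: 08:00-10:15, 10:25-11:05, 12:05-12:50, 14:30-16:10.
Yosef ∩ Pita ∩ Clara: 09:00-10:15, 14:30-16:10.
Yosef ∩ Pita ∩ Clara ∩ Esperanza: 09:00-10:15, 14:30-16:10.
Yosef ∩ Pita ∩ Clara ∩ Esperanza ∩ Maria: 09:00-10:15, 14:30-16:10.
Yosef ∩ Pita ∩ Clara ∩ Esperanza ∩ Maria ∩ Keanu: 09:00-10:15, 14:30-16:10.
Those are the intersection windows.
The last common window of at least 45 minutes is 14:30-16:10; a 45-minute meeting can start as late as 15:25 and still end by 16:10.

15:25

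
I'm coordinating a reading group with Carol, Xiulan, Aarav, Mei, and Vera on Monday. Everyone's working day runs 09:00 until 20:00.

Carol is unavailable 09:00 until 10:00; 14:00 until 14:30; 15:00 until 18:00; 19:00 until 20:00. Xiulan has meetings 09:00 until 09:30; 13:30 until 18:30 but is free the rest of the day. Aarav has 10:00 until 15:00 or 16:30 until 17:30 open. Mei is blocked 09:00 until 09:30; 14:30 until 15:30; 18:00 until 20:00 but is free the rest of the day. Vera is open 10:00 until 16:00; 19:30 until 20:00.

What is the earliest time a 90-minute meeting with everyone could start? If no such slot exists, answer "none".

Carol free: 10:00-14:00, 14:30-15:00, 18:00-19:00 (invert busy blocks within the working day).
Xiulan free: 09:30-13:30, 18:30-20:00 (invert busy blocks within the working day).
Aarav free: 10:00-15:00, 16:30-17:30.
Mei free: 09:30-14:30, 15:30-18:00 (invert busy blocks within the working day).
Vera free: 10:00-16:00, 19:30-20:00.
Carol ∩ Xiulan: 10:00-13:30, 18:30-19:00.
Carol ∩ Xiulan ∩ Aarav: 10:00-13:30.
Carol ∩ Xiulan ∩ Aarav ∩ Mei: 10:00-13:30.
Carol ∩ Xiulan ∩ Aarav ∩ Mei ∩ Vera: 10:00-13:30.
So the common availability across everyone is 10:00-13:30.
The first common window of at least 90 minutes is 10:00-13:30, so the earliest start is 10:00.

10:00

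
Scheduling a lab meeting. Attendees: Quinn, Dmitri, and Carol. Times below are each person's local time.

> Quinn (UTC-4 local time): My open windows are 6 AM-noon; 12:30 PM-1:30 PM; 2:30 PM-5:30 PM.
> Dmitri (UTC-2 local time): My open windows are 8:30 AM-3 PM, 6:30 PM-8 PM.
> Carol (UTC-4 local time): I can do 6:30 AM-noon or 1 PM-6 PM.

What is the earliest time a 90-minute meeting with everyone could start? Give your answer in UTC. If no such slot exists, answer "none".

10:30

Quinn in UTC: 10:00-16:00, 16:30-17:30, 18:30-21:30 (add 4h to convert from UTC-4).
Dmitri in UTC: 10:30-17:00, 20:30-22:00 (add 2h to convert from UTC-2).
Carol in UTC: 10:30-16:00, 17:00-22:00 (add 4h to convert from UTC-4).
Quinn ∩ Dmitri: 10:30-16:00, 16:30-17:00, 20:30-21:30.
Quinn ∩ Dmitri ∩ Carol: 10:30-16:00, 20:30-21:30.
The first common window of at least 90 minutes is 10:30-16:00, so the earliest start is 10:30.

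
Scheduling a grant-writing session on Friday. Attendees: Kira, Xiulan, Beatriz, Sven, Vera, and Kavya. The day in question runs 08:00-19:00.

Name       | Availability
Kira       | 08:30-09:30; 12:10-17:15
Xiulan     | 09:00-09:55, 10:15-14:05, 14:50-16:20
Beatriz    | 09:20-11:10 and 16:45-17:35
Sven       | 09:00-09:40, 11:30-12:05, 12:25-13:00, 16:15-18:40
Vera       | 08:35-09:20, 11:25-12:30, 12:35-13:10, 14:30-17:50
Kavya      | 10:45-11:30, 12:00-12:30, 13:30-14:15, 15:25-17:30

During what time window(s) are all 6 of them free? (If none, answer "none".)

Kira ∩ Xiulan: 09:00-09:30, 12:10-14:05, 14:50-16:20.
Kira ∩ Xiulan ∩ Beatriz: 09:20-09:30.
Kira ∩ Xiulan ∩ Beatriz ∩ Sven: 09:20-09:30.
Kira ∩ Xiulan ∩ Beatriz ∩ Sven ∩ Vera: ∅.
Kira ∩ Xiulan ∩ Beatriz ∩ Sven ∩ Vera ∩ Kavya: ∅.
There is no time when everyone is free.

none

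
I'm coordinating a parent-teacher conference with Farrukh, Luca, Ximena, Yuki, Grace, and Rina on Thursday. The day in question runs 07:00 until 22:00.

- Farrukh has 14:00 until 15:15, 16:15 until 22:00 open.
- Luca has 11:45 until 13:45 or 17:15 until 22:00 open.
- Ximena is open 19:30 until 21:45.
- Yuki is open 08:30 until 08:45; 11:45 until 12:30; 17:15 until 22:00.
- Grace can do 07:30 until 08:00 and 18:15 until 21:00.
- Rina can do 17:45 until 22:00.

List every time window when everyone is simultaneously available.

Farrukh ∩ Luca: 17:15-22:00.
Farrukh ∩ Luca ∩ Ximena: 19:30-21:45.
Farrukh ∩ Luca ∩ Ximena ∩ Yuki: 19:30-21:45.
Farrukh ∩ Luca ∩ Ximena ∩ Yuki ∩ Grace: 19:30-21:00.
Farrukh ∩ Luca ∩ Ximena ∩ Yuki ∩ Grace ∩ Rina: 19:30-21:00.

19:30-21:00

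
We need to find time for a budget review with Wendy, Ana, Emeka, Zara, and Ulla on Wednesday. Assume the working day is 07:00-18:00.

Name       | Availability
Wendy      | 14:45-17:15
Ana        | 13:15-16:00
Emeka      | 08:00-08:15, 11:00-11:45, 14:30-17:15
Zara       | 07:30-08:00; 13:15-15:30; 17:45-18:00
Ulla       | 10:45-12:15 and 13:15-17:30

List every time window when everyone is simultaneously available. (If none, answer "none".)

Wendy ∩ Ana: 14:45-16:00.
Wendy ∩ Ana ∩ Emeka: 14:45-16:00.
Wendy ∩ Ana ∩ Emeka ∩ Zara: 14:45-15:30.
Wendy ∩ Ana ∩ Emeka ∩ Zara ∩ Ulla: 14:45-15:30.
So the common availability across everyone is 14:45-15:30.

14:45-15:30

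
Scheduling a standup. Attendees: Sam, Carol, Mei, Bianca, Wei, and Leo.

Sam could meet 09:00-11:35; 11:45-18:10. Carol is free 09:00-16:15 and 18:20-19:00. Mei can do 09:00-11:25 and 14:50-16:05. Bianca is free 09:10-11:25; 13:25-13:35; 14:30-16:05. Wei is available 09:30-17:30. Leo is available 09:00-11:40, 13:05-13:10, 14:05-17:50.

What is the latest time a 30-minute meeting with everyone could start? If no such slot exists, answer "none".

Sam ∩ Carol: 09:00-11:35, 11:45-16:15.
Sam ∩ Carol ∩ Mei: 09:00-11:25, 14:50-16:05.
Sam ∩ Carol ∩ Mei ∩ Bianca: 09:10-11:25, 14:50-16:05.
Sam ∩ Carol ∩ Mei ∩ Bianca ∩ Wei: 09:30-11:25, 14:50-16:05.
Sam ∩ Carol ∩ Mei ∩ Bianca ∩ Wei ∩ Leo: 09:30-11:25, 14:50-16:05.
The last common window of at least 30 minutes is 14:50-16:05; a 30-minute meeting can start as late as 15:35 and still end by 16:05.

15:35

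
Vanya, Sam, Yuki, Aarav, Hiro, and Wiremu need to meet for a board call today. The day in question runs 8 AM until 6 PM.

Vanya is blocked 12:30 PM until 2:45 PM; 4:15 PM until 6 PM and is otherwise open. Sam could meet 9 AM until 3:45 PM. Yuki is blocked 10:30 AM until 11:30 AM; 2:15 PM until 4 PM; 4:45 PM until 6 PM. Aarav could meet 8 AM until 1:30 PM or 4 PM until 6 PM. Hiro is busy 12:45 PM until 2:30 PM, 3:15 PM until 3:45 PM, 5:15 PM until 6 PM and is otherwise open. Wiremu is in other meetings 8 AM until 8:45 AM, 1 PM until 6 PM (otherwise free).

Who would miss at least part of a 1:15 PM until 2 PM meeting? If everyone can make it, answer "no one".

Aarav, Hiro, Vanya, Wiremu

Vanya free: 08:00-12:30, 14:45-16:15 (invert busy blocks within the working day).
Sam free: 09:00-15:45.
Yuki free: 08:00-10:30, 11:30-14:15, 16:00-16:45 (invert busy blocks within the working day).
Aarav free: 08:00-13:30, 16:00-18:00.
Hiro free: 08:00-12:45, 14:30-15:15, 15:45-17:15 (invert busy blocks within the working day).
Wiremu free: 08:45-13:00 (invert busy blocks within the working day).
Vanya: not fully free for 13:15-14:00. Sam: free for 13:15-14:00. Yuki: free for 13:15-14:00. Aarav: not fully free for 13:15-14:00. Hiro: not fully free for 13:15-14:00. Wiremu: not fully free for 13:15-14:00.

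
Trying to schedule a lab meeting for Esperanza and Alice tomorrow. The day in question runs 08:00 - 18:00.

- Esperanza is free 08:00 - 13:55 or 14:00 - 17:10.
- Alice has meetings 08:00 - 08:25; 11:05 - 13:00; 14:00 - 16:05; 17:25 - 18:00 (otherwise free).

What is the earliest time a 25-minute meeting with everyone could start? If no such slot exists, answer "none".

Esperanza free: 08:00-13:55, 14:00-17:10.
Alice free: 08:25-11:05, 13:00-14:00, 16:05-17:25 (invert busy blocks within the working day).
Esperanza ∩ Alice: 08:25-11:05, 13:00-13:55, 16:05-17:10.
The first common window of at least 25 minutes is 08:25-11:05, so the earliest start is 08:25.

08:25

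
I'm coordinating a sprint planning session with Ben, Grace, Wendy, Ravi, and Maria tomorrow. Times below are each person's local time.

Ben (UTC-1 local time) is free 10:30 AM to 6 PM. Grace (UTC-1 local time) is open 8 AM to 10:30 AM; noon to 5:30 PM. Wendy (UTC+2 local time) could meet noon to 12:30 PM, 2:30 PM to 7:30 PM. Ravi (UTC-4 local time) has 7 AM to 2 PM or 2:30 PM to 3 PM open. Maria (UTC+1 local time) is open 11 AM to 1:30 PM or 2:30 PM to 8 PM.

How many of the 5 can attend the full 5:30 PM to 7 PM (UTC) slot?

2

Ben in UTC: 11:30-19:00 (add 1h to convert from UTC-1).
Grace in UTC: 09:00-11:30, 13:00-18:30 (add 1h to convert from UTC-1).
Wendy in UTC: 10:00-10:30, 12:30-17:30 (subtract 2h to convert from UTC+2).
Ravi in UTC: 11:00-18:00, 18:30-19:00 (add 4h to convert from UTC-4).
Maria in UTC: 10:00-12:30, 13:30-19:00 (subtract 1h to convert from UTC+1).
Ben and Maria can make the full 17:30-19:00 slot — that's 2.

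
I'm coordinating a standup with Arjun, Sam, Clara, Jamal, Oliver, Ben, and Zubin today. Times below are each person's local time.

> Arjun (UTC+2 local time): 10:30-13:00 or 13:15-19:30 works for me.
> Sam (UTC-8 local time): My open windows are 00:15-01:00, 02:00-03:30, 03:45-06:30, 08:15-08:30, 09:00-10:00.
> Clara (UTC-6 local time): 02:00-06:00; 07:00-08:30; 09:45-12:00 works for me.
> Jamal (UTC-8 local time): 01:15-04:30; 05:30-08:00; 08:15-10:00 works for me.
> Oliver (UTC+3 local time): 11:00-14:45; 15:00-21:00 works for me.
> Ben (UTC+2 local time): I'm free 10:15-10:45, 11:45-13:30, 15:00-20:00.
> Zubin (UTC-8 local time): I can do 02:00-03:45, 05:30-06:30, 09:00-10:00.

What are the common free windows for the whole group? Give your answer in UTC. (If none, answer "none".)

Arjun in UTC: 08:30-11:00, 11:15-17:30 (subtract 2h to convert from UTC+2).
Sam in UTC: 08:15-09:00, 10:00-11:30, 11:45-14:30, 16:15-16:30, 17:00-18:00 (add 8h to convert from UTC-8).
Clara in UTC: 08:00-12:00, 13:00-14:30, 15:45-18:00 (add 6h to convert from UTC-6).
Jamal in UTC: 09:15-12:30, 13:30-16:00, 16:15-18:00 (add 8h to convert from UTC-8).
Oliver in UTC: 08:00-11:45, 12:00-18:00 (subtract 3h to convert from UTC+3).
Ben in UTC: 08:15-08:45, 09:45-11:30, 13:00-18:00 (subtract 2h to convert from UTC+2).
Zubin in UTC: 10:00-11:45, 13:30-14:30, 17:00-18:00 (add 8h to convert from UTC-8).
Arjun ∩ Sam: 08:30-09:00, 10:00-11:00, 11:15-11:30, 11:45-14:30, 16:15-16:30, 17:00-17:30.
Arjun ∩ Sam ∩ Clara: 08:30-09:00, 10:00-11:00, 11:15-11:30, 11:45-12:00, 13:00-14:30, 16:15-16:30, 17:00-17:30.
Arjun ∩ Sam ∩ Clara ∩ Jamal: 10:00-11:00, 11:15-11:30, 11:45-12:00, 13:30-14:30, 16:15-16:30, 17:00-17:30.
Arjun ∩ Sam ∩ Clara ∩ Jamal ∩ Oliver: 10:00-11:00, 11:15-11:30, 13:30-14:30, 16:15-16:30, 17:00-17:30.
Arjun ∩ Sam ∩ Clara ∩ Jamal ∩ Oliver ∩ Ben: 10:00-11:00, 11:15-11:30, 13:30-14:30, 16:15-16:30, 17:00-17:30.
Arjun ∩ Sam ∩ Clara ∩ Jamal ∩ Oliver ∩ Ben ∩ Zubin: 10:00-11:00, 11:15-11:30, 13:30-14:30, 17:00-17:30.

10:00-11:00, 11:15-11:30, 13:30-14:30, 17:00-17:30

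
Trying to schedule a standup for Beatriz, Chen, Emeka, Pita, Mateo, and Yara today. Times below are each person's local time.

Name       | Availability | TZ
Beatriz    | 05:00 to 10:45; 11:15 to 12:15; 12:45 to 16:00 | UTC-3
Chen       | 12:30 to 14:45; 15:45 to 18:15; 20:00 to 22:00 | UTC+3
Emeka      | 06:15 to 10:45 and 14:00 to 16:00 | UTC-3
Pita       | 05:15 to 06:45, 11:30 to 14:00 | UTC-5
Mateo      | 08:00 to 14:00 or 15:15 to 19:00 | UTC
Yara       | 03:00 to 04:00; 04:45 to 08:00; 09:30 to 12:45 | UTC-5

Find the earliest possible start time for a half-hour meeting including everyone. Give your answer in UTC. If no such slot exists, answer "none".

10:15

Beatriz in UTC: 08:00-13:45, 14:15-15:15, 15:45-19:00 (add 3h to convert from UTC-3).
Chen in UTC: 09:30-11:45, 12:45-15:15, 17:00-19:00 (subtract 3h to convert from UTC+3).
Emeka in UTC: 09:15-13:45, 17:00-19:00 (add 3h to convert from UTC-3).
Pita in UTC: 10:15-11:45, 16:30-19:00 (add 5h to convert from UTC-5).
Mateo in UTC: 08:00-14:00, 15:15-19:00.
Yara in UTC: 08:00-09:00, 09:45-13:00, 14:30-17:45 (add 5h to convert from UTC-5).
Beatriz ∩ Chen: 09:30-11:45, 12:45-13:45, 14:15-15:15, 17:00-19:00.
Beatriz ∩ Chen ∩ Emeka: 09:30-11:45, 12:45-13:45, 17:00-19:00.
Beatriz ∩ Chen ∩ Emeka ∩ Pita: 10:15-11:45, 17:00-19:00.
Beatriz ∩ Chen ∩ Emeka ∩ Pita ∩ Mateo: 10:15-11:45, 17:00-19:00.
Beatriz ∩ Chen ∩ Emeka ∩ Pita ∩ Mateo ∩ Yara: 10:15-11:45, 17:00-17:45.
The first common window of at least 30 minutes is 10:15-11:45, so the earliest start is 10:15.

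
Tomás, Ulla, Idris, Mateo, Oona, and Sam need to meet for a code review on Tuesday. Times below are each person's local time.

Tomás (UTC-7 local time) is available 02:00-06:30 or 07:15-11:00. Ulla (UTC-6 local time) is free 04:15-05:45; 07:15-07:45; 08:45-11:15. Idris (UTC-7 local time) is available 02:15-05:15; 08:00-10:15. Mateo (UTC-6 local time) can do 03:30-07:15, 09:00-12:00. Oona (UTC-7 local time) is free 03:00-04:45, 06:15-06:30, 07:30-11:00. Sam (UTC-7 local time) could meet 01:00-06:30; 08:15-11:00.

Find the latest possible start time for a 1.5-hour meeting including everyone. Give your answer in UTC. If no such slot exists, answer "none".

Tomás in UTC: 09:00-13:30, 14:15-18:00 (add 7h to convert from UTC-7).
Ulla in UTC: 10:15-11:45, 13:15-13:45, 14:45-17:15 (add 6h to convert from UTC-6).
Idris in UTC: 09:15-12:15, 15:00-17:15 (add 7h to convert from UTC-7).
Mateo in UTC: 09:30-13:15, 15:00-18:00 (add 6h to convert from UTC-6).
Oona in UTC: 10:00-11:45, 13:15-13:30, 14:30-18:00 (add 7h to convert from UTC-7).
Sam in UTC: 08:00-13:30, 15:15-18:00 (add 7h to convert from UTC-7).
Tomás ∩ Ulla: 10:15-11:45, 13:15-13:30, 14:45-17:15.
Tomás ∩ Ulla ∩ Idris: 10:15-11:45, 15:00-17:15.
Tomás ∩ Ulla ∩ Idris ∩ Mateo: 10:15-11:45, 15:00-17:15.
Tomás ∩ Ulla ∩ Idris ∩ Mateo ∩ Oona: 10:15-11:45, 15:00-17:15.
Tomás ∩ Ulla ∩ Idris ∩ Mateo ∩ Oona ∩ Sam: 10:15-11:45, 15:15-17:15.
The last common window of at least 90 minutes is 15:15-17:15; a 90-minute meeting can start as late as 15:45 and still end by 17:15.

15:45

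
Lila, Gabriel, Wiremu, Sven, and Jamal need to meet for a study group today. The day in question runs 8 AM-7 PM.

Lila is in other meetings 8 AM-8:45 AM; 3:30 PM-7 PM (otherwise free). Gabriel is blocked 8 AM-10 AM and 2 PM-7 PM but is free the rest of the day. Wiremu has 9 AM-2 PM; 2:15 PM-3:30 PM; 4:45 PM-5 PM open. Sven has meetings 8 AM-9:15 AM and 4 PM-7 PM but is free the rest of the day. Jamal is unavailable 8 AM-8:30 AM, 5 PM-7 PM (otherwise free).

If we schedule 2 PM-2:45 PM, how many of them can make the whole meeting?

3

Lila free: 08:45-15:30 (invert busy blocks within the working day).
Gabriel free: 10:00-14:00 (invert busy blocks within the working day).
Wiremu free: 09:00-14:00, 14:15-15:30, 16:45-17:00.
Sven free: 09:15-16:00 (invert busy blocks within the working day).
Jamal free: 08:30-17:00 (invert busy blocks within the working day).
Lila, Sven, and Jamal can make the full 14:00-14:45 slot — that's 3.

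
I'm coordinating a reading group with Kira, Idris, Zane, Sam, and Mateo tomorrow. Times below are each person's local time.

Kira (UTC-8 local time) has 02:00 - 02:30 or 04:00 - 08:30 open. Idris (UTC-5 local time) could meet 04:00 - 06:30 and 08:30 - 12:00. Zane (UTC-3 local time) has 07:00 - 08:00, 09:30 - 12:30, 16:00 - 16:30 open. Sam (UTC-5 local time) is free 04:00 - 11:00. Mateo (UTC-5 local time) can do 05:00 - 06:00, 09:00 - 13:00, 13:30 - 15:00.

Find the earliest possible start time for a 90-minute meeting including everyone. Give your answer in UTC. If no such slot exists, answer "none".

Kira in UTC: 10:00-10:30, 12:00-16:30 (add 8h to convert from UTC-8).
Idris in UTC: 09:00-11:30, 13:30-17:00 (add 5h to convert from UTC-5).
Zane in UTC: 10:00-11:00, 12:30-15:30, 19:00-19:30 (add 3h to convert from UTC-3).
Sam in UTC: 09:00-16:00 (add 5h to convert from UTC-5).
Mateo in UTC: 10:00-11:00, 14:00-18:00, 18:30-20:00 (add 5h to convert from UTC-5).
Kira ∩ Idris: 10:00-10:30, 13:30-16:30.
Kira ∩ Idris ∩ Zane: 10:00-10:30, 13:30-15:30.
Kira ∩ Idris ∩ Zane ∩ Sam: 10:00-10:30, 13:30-15:30.
Kira ∩ Idris ∩ Zane ∩ Sam ∩ Mateo: 10:00-10:30, 14:00-15:30.
The first common window of at least 90 minutes is 14:00-15:30, so the earliest start is 14:00.

14:00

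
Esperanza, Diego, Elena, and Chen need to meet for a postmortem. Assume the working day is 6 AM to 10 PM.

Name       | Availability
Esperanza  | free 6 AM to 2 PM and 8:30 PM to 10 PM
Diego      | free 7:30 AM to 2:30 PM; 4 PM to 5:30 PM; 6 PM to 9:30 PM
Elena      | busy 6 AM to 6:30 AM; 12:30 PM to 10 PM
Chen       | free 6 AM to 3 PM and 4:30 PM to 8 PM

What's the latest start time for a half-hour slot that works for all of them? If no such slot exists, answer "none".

12:00

Esperanza free: 06:00-14:00, 20:30-22:00.
Diego free: 07:30-14:30, 16:00-17:30, 18:00-21:30.
Elena free: 06:30-12:30 (invert busy blocks within the working day).
Chen free: 06:00-15:00, 16:30-20:00.
Esperanza ∩ Diego: 07:30-14:00, 20:30-21:30.
Esperanza ∩ Diego ∩ Elena: 07:30-12:30.
Esperanza ∩ Diego ∩ Elena ∩ Chen: 07:30-12:30.
So the common availability across everyone is 07:30-12:30.
The last common window of at least 30 minutes is 07:30-12:30; a 30-minute meeting can start as late as 12:00 and still end by 12:30.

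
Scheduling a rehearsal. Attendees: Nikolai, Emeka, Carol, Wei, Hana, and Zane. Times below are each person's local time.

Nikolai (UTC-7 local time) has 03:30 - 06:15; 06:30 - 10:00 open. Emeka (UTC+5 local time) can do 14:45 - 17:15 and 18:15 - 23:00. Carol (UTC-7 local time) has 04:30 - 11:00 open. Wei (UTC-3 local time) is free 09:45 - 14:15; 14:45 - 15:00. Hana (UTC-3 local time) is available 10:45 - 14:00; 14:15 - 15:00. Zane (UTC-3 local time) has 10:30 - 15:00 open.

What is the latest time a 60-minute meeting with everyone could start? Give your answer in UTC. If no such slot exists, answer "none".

16:00

Nikolai in UTC: 10:30-13:15, 13:30-17:00 (add 7h to convert from UTC-7).
Emeka in UTC: 09:45-12:15, 13:15-18:00 (subtract 5h to convert from UTC+5).
Carol in UTC: 11:30-18:00 (add 7h to convert from UTC-7).
Wei in UTC: 12:45-17:15, 17:45-18:00 (add 3h to convert from UTC-3).
Hana in UTC: 13:45-17:00, 17:15-18:00 (add 3h to convert from UTC-3).
Zane in UTC: 13:30-18:00 (add 3h to convert from UTC-3).
Nikolai ∩ Emeka: 10:30-12:15, 13:30-17:00.
Nikolai ∩ Emeka ∩ Carol: 11:30-12:15, 13:30-17:00.
Nikolai ∩ Emeka ∩ Carol ∩ Wei: 13:30-17:00.
Nikolai ∩ Emeka ∩ Carol ∩ Wei ∩ Hana: 13:45-17:00.
Nikolai ∩ Emeka ∩ Carol ∩ Wei ∩ Hana ∩ Zane: 13:45-17:00.
So the common availability across everyone is 13:45-17:00.
The last common window of at least 60 minutes is 13:45-17:00; a 60-minute meeting can start as late as 16:00 and still end by 17:00.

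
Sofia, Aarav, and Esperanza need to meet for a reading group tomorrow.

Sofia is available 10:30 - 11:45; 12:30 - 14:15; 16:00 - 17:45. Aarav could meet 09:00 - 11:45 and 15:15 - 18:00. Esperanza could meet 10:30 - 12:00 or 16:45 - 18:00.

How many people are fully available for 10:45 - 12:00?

1

Esperanza can make the full 10:45-12:00 slot — that's 1.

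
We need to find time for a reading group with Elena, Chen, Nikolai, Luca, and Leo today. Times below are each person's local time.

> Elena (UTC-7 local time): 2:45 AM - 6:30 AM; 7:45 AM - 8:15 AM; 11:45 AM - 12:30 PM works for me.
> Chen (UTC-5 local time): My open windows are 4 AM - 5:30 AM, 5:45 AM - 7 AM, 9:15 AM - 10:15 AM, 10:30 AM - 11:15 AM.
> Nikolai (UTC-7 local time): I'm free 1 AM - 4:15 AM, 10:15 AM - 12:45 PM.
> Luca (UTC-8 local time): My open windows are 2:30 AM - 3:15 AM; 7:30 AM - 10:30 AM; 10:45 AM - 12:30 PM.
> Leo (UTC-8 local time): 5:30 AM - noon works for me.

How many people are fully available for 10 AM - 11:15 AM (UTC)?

2

Elena in UTC: 09:45-13:30, 14:45-15:15, 18:45-19:30 (add 7h to convert from UTC-7).
Chen in UTC: 09:00-10:30, 10:45-12:00, 14:15-15:15, 15:30-16:15 (add 5h to convert from UTC-5).
Nikolai in UTC: 08:00-11:15, 17:15-19:45 (add 7h to convert from UTC-7).
Luca in UTC: 10:30-11:15, 15:30-18:30, 18:45-20:30 (add 8h to convert from UTC-8).
Leo in UTC: 13:30-20:00 (add 8h to convert from UTC-8).
Elena and Nikolai can make the full 10:00-11:15 slot — that's 2.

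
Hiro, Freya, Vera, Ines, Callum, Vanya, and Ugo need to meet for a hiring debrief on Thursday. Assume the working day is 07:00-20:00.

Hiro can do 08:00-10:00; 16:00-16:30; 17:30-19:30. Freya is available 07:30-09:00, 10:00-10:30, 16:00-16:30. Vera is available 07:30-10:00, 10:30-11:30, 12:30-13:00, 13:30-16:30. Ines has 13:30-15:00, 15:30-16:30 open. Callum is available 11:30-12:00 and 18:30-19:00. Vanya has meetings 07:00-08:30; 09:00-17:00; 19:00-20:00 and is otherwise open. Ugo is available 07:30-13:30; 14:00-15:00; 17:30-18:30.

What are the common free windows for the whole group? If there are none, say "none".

Hiro free: 08:00-10:00, 16:00-16:30, 17:30-19:30.
Freya free: 07:30-09:00, 10:00-10:30, 16:00-16:30.
Vera free: 07:30-10:00, 10:30-11:30, 12:30-13:00, 13:30-16:30.
Ines free: 13:30-15:00, 15:30-16:30.
Callum free: 11:30-12:00, 18:30-19:00.
Vanya free: 08:30-09:00, 17:00-19:00 (invert busy blocks within the working day).
Ugo free: 07:30-13:30, 14:00-15:00, 17:30-18:30.
Hiro ∩ Freya: 08:00-09:00, 16:00-16:30.
Hiro ∩ Freya ∩ Vera: 08:00-09:00, 16:00-16:30.
Hiro ∩ Freya ∩ Vera ∩ Ines: 16:00-16:30.
Hiro ∩ Freya ∩ Vera ∩ Ines ∩ Callum: ∅.
Hiro ∩ Freya ∩ Vera ∩ Ines ∩ Callum ∩ Vanya: ∅.
Hiro ∩ Freya ∩ Vera ∩ Ines ∩ Callum ∩ Vanya ∩ Ugo: ∅.
There is no time when everyone is free.

none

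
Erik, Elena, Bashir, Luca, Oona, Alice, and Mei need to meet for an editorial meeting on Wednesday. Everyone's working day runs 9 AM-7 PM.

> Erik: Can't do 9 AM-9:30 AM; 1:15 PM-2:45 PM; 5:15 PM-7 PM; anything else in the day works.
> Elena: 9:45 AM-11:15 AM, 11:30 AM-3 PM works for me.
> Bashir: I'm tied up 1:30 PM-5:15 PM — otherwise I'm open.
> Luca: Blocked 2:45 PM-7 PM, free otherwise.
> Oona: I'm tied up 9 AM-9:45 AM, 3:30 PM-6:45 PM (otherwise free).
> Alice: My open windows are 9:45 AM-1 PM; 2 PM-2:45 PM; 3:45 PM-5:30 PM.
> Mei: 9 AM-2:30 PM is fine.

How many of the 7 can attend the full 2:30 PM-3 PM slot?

2

Erik free: 09:30-13:15, 14:45-17:15 (invert busy blocks within the working day).
Elena free: 09:45-11:15, 11:30-15:00.
Bashir free: 09:00-13:30, 17:15-19:00 (invert busy blocks within the working day).
Luca free: 09:00-14:45 (invert busy blocks within the working day).
Oona free: 09:45-15:30, 18:45-19:00 (invert busy blocks within the working day).
Alice free: 09:45-13:00, 14:00-14:45, 15:45-17:30.
Mei free: 09:00-14:30.
Elena and Oona can make the full 14:30-15:00 slot — that's 2.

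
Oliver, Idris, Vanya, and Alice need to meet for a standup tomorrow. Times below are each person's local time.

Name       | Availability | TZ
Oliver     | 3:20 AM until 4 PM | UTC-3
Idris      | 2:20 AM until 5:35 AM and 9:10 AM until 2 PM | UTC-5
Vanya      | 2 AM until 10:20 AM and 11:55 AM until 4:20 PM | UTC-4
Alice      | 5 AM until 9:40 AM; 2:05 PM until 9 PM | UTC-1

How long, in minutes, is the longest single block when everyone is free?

195

Oliver in UTC: 06:20-19:00 (add 3h to convert from UTC-3).
Idris in UTC: 07:20-10:35, 14:10-19:00 (add 5h to convert from UTC-5).
Vanya in UTC: 06:00-14:20, 15:55-20:20 (add 4h to convert from UTC-4).
Alice in UTC: 06:00-10:40, 15:05-22:00 (add 1h to convert from UTC-1).
Oliver ∩ Idris: 07:20-10:35, 14:10-19:00.
Oliver ∩ Idris ∩ Vanya: 07:20-10:35, 14:10-14:20, 15:55-19:00.
Oliver ∩ Idris ∩ Vanya ∩ Alice: 07:20-10:35, 15:55-19:00.
The longest is 07:20-10:35 at 195 minutes.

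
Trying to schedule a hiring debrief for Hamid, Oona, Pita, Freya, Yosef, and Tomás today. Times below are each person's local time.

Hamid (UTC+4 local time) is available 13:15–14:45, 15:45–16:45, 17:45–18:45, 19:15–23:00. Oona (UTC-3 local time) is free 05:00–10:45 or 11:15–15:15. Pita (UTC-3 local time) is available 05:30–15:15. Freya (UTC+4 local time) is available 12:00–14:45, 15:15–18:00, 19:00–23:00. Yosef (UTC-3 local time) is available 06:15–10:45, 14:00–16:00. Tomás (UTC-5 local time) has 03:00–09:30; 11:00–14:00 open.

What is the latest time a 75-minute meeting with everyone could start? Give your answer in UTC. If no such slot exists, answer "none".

Hamid in UTC: 09:15-10:45, 11:45-12:45, 13:45-14:45, 15:15-19:00 (subtract 4h to convert from UTC+4).
Oona in UTC: 08:00-13:45, 14:15-18:15 (add 3h to convert from UTC-3).
Pita in UTC: 08:30-18:15 (add 3h to convert from UTC-3).
Freya in UTC: 08:00-10:45, 11:15-14:00, 15:00-19:00 (subtract 4h to convert from UTC+4).
Yosef in UTC: 09:15-13:45, 17:00-19:00 (add 3h to convert from UTC-3).
Tomás in UTC: 08:00-14:30, 16:00-19:00 (add 5h to convert from UTC-5).
Hamid ∩ Oona: 09:15-10:45, 11:45-12:45, 14:15-14:45, 15:15-18:15.
Hamid ∩ Oona ∩ Pita: 09:15-10:45, 11:45-12:45, 14:15-14:45, 15:15-18:15.
Hamid ∩ Oona ∩ Pita ∩ Freya: 09:15-10:45, 11:45-12:45, 15:15-18:15.
Hamid ∩ Oona ∩ Pita ∩ Freya ∩ Yosef: 09:15-10:45, 11:45-12:45, 17:00-18:15.
Hamid ∩ Oona ∩ Pita ∩ Freya ∩ Yosef ∩ Tomás: 09:15-10:45, 11:45-12:45, 17:00-18:15.
The last common window of at least 75 minutes is 17:00-18:15; a 75-minute meeting can start as late as 17:00 and still end by 18:15.

17:00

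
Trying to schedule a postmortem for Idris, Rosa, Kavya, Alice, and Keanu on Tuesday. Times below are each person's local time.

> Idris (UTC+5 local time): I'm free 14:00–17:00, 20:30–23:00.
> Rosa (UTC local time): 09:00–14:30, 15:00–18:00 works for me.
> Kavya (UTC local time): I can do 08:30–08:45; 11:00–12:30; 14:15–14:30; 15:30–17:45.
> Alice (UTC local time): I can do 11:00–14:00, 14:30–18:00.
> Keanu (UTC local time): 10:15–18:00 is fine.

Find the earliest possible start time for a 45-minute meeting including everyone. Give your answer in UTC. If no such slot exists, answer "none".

11:00

Idris in UTC: 09:00-12:00, 15:30-18:00 (subtract 5h to convert from UTC+5).
Rosa in UTC: 09:00-14:30, 15:00-18:00.
Kavya in UTC: 08:30-08:45, 11:00-12:30, 14:15-14:30, 15:30-17:45.
Alice in UTC: 11:00-14:00, 14:30-18:00.
Keanu in UTC: 10:15-18:00.
Idris ∩ Rosa: 09:00-12:00, 15:30-18:00.
Idris ∩ Rosa ∩ Kavya: 11:00-12:00, 15:30-17:45.
Idris ∩ Rosa ∩ Kavya ∩ Alice: 11:00-12:00, 15:30-17:45.
Idris ∩ Rosa ∩ Kavya ∩ Alice ∩ Keanu: 11:00-12:00, 15:30-17:45.
Those are the intersection windows.
The first common window of at least 45 minutes is 11:00-12:00, so the earliest start is 11:00.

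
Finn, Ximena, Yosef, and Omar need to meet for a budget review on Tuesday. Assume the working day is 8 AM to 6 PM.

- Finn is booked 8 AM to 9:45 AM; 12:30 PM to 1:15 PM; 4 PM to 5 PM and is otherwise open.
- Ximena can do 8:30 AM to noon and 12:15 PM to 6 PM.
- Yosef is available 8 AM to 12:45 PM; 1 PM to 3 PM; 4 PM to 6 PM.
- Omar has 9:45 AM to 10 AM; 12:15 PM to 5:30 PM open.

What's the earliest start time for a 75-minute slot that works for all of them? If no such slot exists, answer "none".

Finn free: 09:45-12:30, 13:15-16:00, 17:00-18:00 (invert busy blocks within the working day).
Ximena free: 08:30-12:00, 12:15-18:00.
Yosef free: 08:00-12:45, 13:00-15:00, 16:00-18:00.
Omar free: 09:45-10:00, 12:15-17:30.
Finn ∩ Ximena: 09:45-12:00, 12:15-12:30, 13:15-16:00, 17:00-18:00.
Finn ∩ Ximena ∩ Yosef: 09:45-12:00, 12:15-12:30, 13:15-15:00, 17:00-18:00.
Finn ∩ Ximena ∩ Yosef ∩ Omar: 09:45-10:00, 12:15-12:30, 13:15-15:00, 17:00-17:30.
Those are the intersection windows.
The first common window of at least 75 minutes is 13:15-15:00, so the earliest start is 13:15.

13:15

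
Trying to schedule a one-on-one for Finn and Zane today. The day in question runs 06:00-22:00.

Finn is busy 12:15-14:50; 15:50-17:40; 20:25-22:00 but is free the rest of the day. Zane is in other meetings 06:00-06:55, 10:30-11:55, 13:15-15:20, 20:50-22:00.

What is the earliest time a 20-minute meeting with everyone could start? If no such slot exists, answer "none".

Finn free: 06:00-12:15, 14:50-15:50, 17:40-20:25 (invert busy blocks within the working day).
Zane free: 06:55-10:30, 11:55-13:15, 15:20-20:50 (invert busy blocks within the working day).
Finn ∩ Zane: 06:55-10:30, 11:55-12:15, 15:20-15:50, 17:40-20:25.
The first common window of at least 20 minutes is 06:55-10:30, so the earliest start is 06:55.

06:55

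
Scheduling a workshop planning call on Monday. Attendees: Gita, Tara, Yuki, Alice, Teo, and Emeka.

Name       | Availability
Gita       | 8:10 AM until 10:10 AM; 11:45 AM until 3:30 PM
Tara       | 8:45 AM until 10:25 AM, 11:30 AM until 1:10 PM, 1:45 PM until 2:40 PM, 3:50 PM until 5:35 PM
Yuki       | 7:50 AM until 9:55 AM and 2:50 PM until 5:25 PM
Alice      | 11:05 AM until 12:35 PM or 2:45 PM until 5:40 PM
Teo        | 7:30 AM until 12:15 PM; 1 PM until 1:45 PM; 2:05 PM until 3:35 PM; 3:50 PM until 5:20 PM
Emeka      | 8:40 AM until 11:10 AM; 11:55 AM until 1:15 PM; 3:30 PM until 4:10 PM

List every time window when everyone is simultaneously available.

Gita ∩ Tara: 08:45-10:10, 11:45-13:10, 13:45-14:40.
Gita ∩ Tara ∩ Yuki: 08:45-09:55.
Gita ∩ Tara ∩ Yuki ∩ Alice: ∅.
Gita ∩ Tara ∩ Yuki ∩ Alice ∩ Teo: ∅.
Gita ∩ Tara ∩ Yuki ∩ Alice ∩ Teo ∩ Emeka: ∅.
There is no time when everyone is free.

none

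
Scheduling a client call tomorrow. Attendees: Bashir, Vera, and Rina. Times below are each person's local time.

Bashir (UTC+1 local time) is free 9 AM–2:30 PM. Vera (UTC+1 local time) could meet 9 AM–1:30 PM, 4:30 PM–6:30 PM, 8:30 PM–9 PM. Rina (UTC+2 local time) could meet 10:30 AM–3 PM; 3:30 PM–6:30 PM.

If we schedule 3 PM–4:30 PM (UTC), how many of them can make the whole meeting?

1

Bashir in UTC: 08:00-13:30 (subtract 1h to convert from UTC+1).
Vera in UTC: 08:00-12:30, 15:30-17:30, 19:30-20:00 (subtract 1h to convert from UTC+1).
Rina in UTC: 08:30-13:00, 13:30-16:30 (subtract 2h to convert from UTC+2).
Rina can make the full 15:00-16:30 slot — that's 1.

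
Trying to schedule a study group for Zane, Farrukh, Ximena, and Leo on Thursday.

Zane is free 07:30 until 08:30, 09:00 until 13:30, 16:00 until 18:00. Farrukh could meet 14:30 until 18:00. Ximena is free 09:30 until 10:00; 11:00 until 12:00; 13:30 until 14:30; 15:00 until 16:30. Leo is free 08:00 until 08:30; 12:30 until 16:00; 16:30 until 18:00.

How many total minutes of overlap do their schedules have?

Zane ∩ Farrukh: 16:00-18:00.
Zane ∩ Farrukh ∩ Ximena: 16:00-16:30.
Zane ∩ Farrukh ∩ Ximena ∩ Leo: ∅.
There is no time when everyone is free.
There is no common window, so the total is 0 minutes.

0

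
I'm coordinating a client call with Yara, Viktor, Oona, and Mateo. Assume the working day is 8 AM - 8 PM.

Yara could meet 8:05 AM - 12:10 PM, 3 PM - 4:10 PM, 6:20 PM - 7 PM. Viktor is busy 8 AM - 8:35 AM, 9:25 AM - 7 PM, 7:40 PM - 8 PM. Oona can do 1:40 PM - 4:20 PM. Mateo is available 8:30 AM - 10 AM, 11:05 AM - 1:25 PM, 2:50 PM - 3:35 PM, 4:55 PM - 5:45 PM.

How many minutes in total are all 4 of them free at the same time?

0

Yara free: 08:05-12:10, 15:00-16:10, 18:20-19:00.
Viktor free: 08:35-09:25, 19:00-19:40 (invert busy blocks within the working day).
Oona free: 13:40-16:20.
Mateo free: 08:30-10:00, 11:05-13:25, 14:50-15:35, 16:55-17:45.
Yara ∩ Viktor: 08:35-09:25.
Yara ∩ Viktor ∩ Oona: ∅.
Yara ∩ Viktor ∩ Oona ∩ Mateo: ∅.
There is no time when everyone is free.
There is no common window, so the total is 0 minutes.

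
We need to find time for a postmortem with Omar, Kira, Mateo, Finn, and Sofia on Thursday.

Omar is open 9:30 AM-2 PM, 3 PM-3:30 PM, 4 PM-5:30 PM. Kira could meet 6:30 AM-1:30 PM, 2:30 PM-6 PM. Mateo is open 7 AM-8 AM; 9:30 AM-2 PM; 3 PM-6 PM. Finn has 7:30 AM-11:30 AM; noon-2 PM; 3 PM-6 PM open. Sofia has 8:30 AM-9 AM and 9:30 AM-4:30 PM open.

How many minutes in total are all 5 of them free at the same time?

270

Omar ∩ Kira: 09:30-13:30, 15:00-15:30, 16:00-17:30.
Omar ∩ Kira ∩ Mateo: 09:30-13:30, 15:00-15:30, 16:00-17:30.
Omar ∩ Kira ∩ Mateo ∩ Finn: 09:30-11:30, 12:00-13:30, 15:00-15:30, 16:00-17:30.
Omar ∩ Kira ∩ Mateo ∩ Finn ∩ Sofia: 09:30-11:30, 12:00-13:30, 15:00-15:30, 16:00-16:30.
So the common availability across everyone is 09:30-11:30, 12:00-13:30, 15:00-15:30, 16:00-16:30.
Summing the common windows: 120 + 90 + 30 + 30 = 270 minutes.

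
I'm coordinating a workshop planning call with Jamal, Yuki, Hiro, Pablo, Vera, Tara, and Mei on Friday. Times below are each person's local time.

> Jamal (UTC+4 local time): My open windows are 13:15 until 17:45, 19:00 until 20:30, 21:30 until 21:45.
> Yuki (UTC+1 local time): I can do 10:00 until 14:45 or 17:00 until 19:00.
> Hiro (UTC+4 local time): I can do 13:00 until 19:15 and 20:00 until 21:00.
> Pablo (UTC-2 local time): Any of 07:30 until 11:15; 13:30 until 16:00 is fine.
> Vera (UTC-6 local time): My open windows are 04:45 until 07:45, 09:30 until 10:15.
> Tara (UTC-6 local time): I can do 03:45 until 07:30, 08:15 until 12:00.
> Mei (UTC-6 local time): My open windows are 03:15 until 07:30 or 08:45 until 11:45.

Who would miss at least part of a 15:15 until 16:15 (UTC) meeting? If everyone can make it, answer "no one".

Jamal in UTC: 09:15-13:45, 15:00-16:30, 17:30-17:45 (subtract 4h to convert from UTC+4).
Yuki in UTC: 09:00-13:45, 16:00-18:00 (subtract 1h to convert from UTC+1).
Hiro in UTC: 09:00-15:15, 16:00-17:00 (subtract 4h to convert from UTC+4).
Pablo in UTC: 09:30-13:15, 15:30-18:00 (add 2h to convert from UTC-2).
Vera in UTC: 10:45-13:45, 15:30-16:15 (add 6h to convert from UTC-6).
Tara in UTC: 09:45-13:30, 14:15-18:00 (add 6h to convert from UTC-6).
Mei in UTC: 09:15-13:30, 14:45-17:45 (add 6h to convert from UTC-6).
Jamal: free for 15:15-16:15. Yuki: not fully free for 15:15-16:15. Hiro: not fully free for 15:15-16:15. Pablo: not fully free for 15:15-16:15. Vera: not fully free for 15:15-16:15. Tara: free for 15:15-16:15. Mei: free for 15:15-16:15.

Hiro, Pablo, Vera, Yuki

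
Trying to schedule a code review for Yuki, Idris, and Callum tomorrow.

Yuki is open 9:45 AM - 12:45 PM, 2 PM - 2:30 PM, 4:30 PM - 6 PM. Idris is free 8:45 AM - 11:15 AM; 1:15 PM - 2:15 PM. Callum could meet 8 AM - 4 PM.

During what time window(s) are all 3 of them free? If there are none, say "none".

09:45-11:15, 14:00-14:15

Yuki ∩ Idris: 09:45-11:15, 14:00-14:15.
Yuki ∩ Idris ∩ Callum: 09:45-11:15, 14:00-14:15.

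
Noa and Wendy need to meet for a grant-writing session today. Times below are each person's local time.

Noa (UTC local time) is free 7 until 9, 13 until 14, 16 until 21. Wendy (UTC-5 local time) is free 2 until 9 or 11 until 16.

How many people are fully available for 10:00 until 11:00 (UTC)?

Noa in UTC: 07:00-09:00, 13:00-14:00, 16:00-21:00.
Wendy in UTC: 07:00-14:00, 16:00-21:00 (add 5h to convert from UTC-5).
Wendy can make the full 10:00-11:00 slot — that's 1.

1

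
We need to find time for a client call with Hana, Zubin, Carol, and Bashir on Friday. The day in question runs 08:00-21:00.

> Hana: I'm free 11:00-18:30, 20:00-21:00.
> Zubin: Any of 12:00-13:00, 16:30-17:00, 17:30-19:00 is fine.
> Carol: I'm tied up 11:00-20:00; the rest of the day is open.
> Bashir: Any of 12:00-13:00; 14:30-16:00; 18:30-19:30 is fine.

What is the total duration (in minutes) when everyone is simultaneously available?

Hana free: 11:00-18:30, 20:00-21:00.
Zubin free: 12:00-13:00, 16:30-17:00, 17:30-19:00.
Carol free: 08:00-11:00, 20:00-21:00 (invert busy blocks within the working day).
Bashir free: 12:00-13:00, 14:30-16:00, 18:30-19:30.
Hana ∩ Zubin: 12:00-13:00, 16:30-17:00, 17:30-18:30.
Hana ∩ Zubin ∩ Carol: ∅.
Hana ∩ Zubin ∩ Carol ∩ Bashir: ∅.
There is no time when everyone is free.
There is no common window, so the total is 0 minutes.

0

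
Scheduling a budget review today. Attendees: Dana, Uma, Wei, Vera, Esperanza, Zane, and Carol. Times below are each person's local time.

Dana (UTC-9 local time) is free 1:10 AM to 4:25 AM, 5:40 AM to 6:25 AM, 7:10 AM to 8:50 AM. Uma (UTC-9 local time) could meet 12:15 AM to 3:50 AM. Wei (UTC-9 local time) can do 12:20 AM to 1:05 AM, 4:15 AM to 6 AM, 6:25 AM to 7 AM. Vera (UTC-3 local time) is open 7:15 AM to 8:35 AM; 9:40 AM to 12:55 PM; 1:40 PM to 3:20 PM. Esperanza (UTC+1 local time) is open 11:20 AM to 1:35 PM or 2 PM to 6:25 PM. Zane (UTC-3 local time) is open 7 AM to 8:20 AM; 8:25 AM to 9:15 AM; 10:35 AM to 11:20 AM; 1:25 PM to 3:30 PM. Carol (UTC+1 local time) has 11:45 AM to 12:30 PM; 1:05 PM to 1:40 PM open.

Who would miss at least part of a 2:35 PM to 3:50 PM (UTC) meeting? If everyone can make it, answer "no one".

Carol, Dana, Uma, Wei, Zane

Dana in UTC: 10:10-13:25, 14:40-15:25, 16:10-17:50 (add 9h to convert from UTC-9).
Uma in UTC: 09:15-12:50 (add 9h to convert from UTC-9).
Wei in UTC: 09:20-10:05, 13:15-15:00, 15:25-16:00 (add 9h to convert from UTC-9).
Vera in UTC: 10:15-11:35, 12:40-15:55, 16:40-18:20 (add 3h to convert from UTC-3).
Esperanza in UTC: 10:20-12:35, 13:00-17:25 (subtract 1h to convert from UTC+1).
Zane in UTC: 10:00-11:20, 11:25-12:15, 13:35-14:20, 16:25-18:30 (add 3h to convert from UTC-3).
Carol in UTC: 10:45-11:30, 12:05-12:40 (subtract 1h to convert from UTC+1).
Dana: not fully free for 14:35-15:50. Uma: not fully free for 14:35-15:50. Wei: not fully free for 14:35-15:50. Vera: free for 14:35-15:50. Esperanza: free for 14:35-15:50. Zane: not fully free for 14:35-15:50. Carol: not fully free for 14:35-15:50.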